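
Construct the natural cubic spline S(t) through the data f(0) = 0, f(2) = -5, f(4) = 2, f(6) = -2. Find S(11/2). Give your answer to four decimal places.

-0.1250

With M_i denoting the second derivative at x_i, h_i = 2, 2, 2, and Δ_i = (y_(i+1) − y_i)/h_i = -5/2, 7/2, -2:
  2·M_0 + 8·M_1 + 2·M_2 = 6(Δ_1 - Δ_0) = 36
  2·M_1 + 8·M_2 + 2·M_3 = 6(Δ_2 - Δ_1) = -33
Natural end conditions: M_0 = M_3 = 0.
Hence M_0 = 0, M_1 = 59/10, M_2 = -28/5, M_3 = 0.
On [4, 6], S(t) = 2 + 26/15·(t - 4) - 14/5·(t - 4)² + 7/15·(t - 4)³.
With (t - 4) = 3/2: S(11/2) = -1/8.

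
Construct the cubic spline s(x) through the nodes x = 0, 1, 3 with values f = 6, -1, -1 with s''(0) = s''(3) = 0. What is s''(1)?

7

With m_i denoting the second derivative at x_i, h_i = 1, 2, and Δ_i = (y_(i+1) − y_i)/h_i = -7, 0:
  1·m_0 + 6·m_1 + 2·m_2 = 6(Δ_1 - Δ_0) = 42
Natural end conditions: m_0 = m_2 = 0.
Solving: m_0 = 0, m_1 = 7, m_2 = 0.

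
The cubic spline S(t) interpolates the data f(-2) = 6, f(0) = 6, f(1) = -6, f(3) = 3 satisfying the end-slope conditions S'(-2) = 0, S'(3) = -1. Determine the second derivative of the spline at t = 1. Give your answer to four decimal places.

Write m_i for S''(x_i). With h_i = 2, 1, 2 and divided differences Δ_i = 0, -12, 9/2, the continuity of S' gives the tridiagonal system
  2·m_0 + 6·m_1 + 1·m_2 = 6(Δ_1 - Δ_0) = -72
  1·m_1 + 6·m_2 + 2·m_3 = 6(Δ_2 - Δ_1) = 99
Clamped end conditions give two more equations: 2h_0·m_0 + h_0·m_1 = 6(Δ_0 - S'(-2)) = 0 and h_2·m_2 + 2h_2·m_3 = 6(S'(3) - Δ_2) = -33.
Solving the tridiagonal system: m_0 = 317/32, m_1 = -317/16, m_2 = 433/16, m_3 = -697/32.

27.0625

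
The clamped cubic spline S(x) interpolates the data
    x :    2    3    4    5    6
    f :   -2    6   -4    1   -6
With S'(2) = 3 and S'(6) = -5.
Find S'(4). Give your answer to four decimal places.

-3.5714

Write M_i for S''(x_i). With h_i = 1, 1, 1, 1 and divided differences Δ_i = 8, -10, 5, -7, the continuity of S' gives the tridiagonal system
  1·M_0 + 4·M_1 + 1·M_2 = 6(Δ_1 - Δ_0) = -108
  1·M_1 + 4·M_2 + 1·M_3 = 6(Δ_2 - Δ_1) = 90
  1·M_2 + 4·M_3 + 1·M_4 = 6(Δ_3 - Δ_2) = -72
Clamped end conditions give two more equations: 2h_0·M_0 + h_0·M_1 = 6(Δ_0 - S'(2)) = 30 and h_3·M_3 + 2h_3·M_4 = 6(S'(6) - Δ_3) = 12.
Forward elimination and back-substitution give M_0 = 271/7, M_1 = -332/7, M_2 = 43, M_3 = -242/7, M_4 = 163/7.
On [4, 5], S'(x) = b_2 + 2c_2·(x - 4) + 3d_2·(x - 4)² with b_2 = Δ_2 - h_2(2M_2 + M_3)/6 = -25/7, c_2 = M_2/2 = 43/2, d_2 = (M_3 - M_2)/(6h_2) = -181/14. So S'(4) = -25/7.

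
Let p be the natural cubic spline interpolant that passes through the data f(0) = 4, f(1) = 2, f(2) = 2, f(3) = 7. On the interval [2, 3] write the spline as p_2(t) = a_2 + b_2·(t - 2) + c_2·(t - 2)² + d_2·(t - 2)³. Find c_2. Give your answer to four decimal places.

3.6000

Put M_i = p'' at the i-th knot. Here h = (1, 1, 1) and Δ = (-2, 0, 5), so the interior equations h_(i-1)·M_(i-1) + 2(h_(i-1)+h_i)·M_i + h_i·M_(i+1) = 6(Δ_i − Δ_(i-1)) read
  1·M_0 + 4·M_1 + 1·M_2 = 6(Δ_1 - Δ_0) = 12
  1·M_1 + 4·M_2 + 1·M_3 = 6(Δ_2 - Δ_1) = 30
Natural end conditions: M_0 = M_3 = 0.
Solving: M_0 = 0, M_1 = 6/5, M_2 = 36/5, M_3 = 0.
On [2, 3], with p_2(t) = a_2 + b_2·(t - 2) + c_2·(t - 2)² + d_2·(t - 2)³: c_2 = M_2/2 = 18/5, d_2 = (M_3 - M_2)/(6h_2) = -6/5, b_2 = Δ_2 - h_2(2M_2 + M_3)/6 = 13/5.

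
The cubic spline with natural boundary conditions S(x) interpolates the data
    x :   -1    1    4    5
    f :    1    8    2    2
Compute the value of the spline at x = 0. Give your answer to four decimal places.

5.5563

Let M_i = S''(x_i). Step sizes h_i = 2, 3, 1; slopes of the chords Δ_i = (y_(i+1) - y_i)/h_i = 7/2, -2, 0.
  2·M_0 + 10·M_1 + 3·M_2 = 6(Δ_1 - Δ_0) = -33
  3·M_1 + 8·M_2 + 1·M_3 = 6(Δ_2 - Δ_1) = 12
Natural end conditions: M_0 = M_3 = 0.
Forward elimination and back-substitution give M_0 = 0, M_1 = -300/71, M_2 = 219/71, M_3 = 0.
On [-1, 1], S(x) = 1 + 697/142·(x + 1) + 0·(x + 1)² - 25/71·(x + 1)³.
With (x + 1) = 1: S(0) = 789/142.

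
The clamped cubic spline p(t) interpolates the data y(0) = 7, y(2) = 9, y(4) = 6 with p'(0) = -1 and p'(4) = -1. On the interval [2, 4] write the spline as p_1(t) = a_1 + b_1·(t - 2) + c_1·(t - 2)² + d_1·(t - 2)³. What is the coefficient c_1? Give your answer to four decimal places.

-1.8750

Let σ_i = p''(x_i). Step sizes h_i = 2, 2; slopes of the chords Δ_i = (y_(i+1) - y_i)/h_i = 1, -3/2.
  2·σ_0 + 8·σ_1 + 2·σ_2 = 6(Δ_1 - Δ_0) = -15
Clamped end conditions give two more equations: 2h_0·σ_0 + h_0·σ_1 = 6(Δ_0 - p'(0)) = 12 and h_1·σ_1 + 2h_1·σ_2 = 6(p'(4) - Δ_1) = 3.
Forward elimination and back-substitution give σ_0 = 39/8, σ_1 = -15/4, σ_2 = 21/8.
On [2, 4], with p_1(t) = a_1 + b_1·(t - 2) + c_1·(t - 2)² + d_1·(t - 2)³: c_1 = σ_1/2 = -15/8, d_1 = (σ_2 - σ_1)/(6h_1) = 17/32, b_1 = Δ_1 - h_1(2σ_1 + σ_2)/6 = 1/8.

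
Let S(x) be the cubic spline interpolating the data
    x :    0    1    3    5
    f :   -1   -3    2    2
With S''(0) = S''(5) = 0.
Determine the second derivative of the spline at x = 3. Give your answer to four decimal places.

With σ_i denoting the second derivative at x_i, h_i = 1, 2, 2, and Δ_i = (y_(i+1) − y_i)/h_i = -2, 5/2, 0:
  1·σ_0 + 6·σ_1 + 2·σ_2 = 6(Δ_1 - Δ_0) = 27
  2·σ_1 + 8·σ_2 + 2·σ_3 = 6(Δ_2 - Δ_1) = -15
Natural end conditions: σ_0 = σ_3 = 0.
Solving the tridiagonal system: σ_0 = 0, σ_1 = 123/22, σ_2 = -36/11, σ_3 = 0.

-3.2727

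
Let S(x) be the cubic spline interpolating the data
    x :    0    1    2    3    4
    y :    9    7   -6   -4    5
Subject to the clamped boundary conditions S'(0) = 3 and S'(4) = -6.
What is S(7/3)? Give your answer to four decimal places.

With M_i denoting the second derivative at x_i, h_i = 1, 1, 1, 1, and Δ_i = (y_(i+1) − y_i)/h_i = -2, -13, 2, 9:
  1·M_0 + 4·M_1 + 1·M_2 = 6(Δ_1 - Δ_0) = -66
  1·M_1 + 4·M_2 + 1·M_3 = 6(Δ_2 - Δ_1) = 90
  1·M_2 + 4·M_3 + 1·M_4 = 6(Δ_3 - Δ_2) = 42
Clamped end conditions give two more equations: 2h_0·M_0 + h_0·M_1 = 6(Δ_0 - S'(0)) = -30 and h_3·M_3 + 2h_3·M_4 = 6(S'(4) - Δ_3) = -90.
Forward elimination and back-substitution give M_0 = -123/28, M_1 = -297/14, M_2 = 93/4, M_3 = 255/14, M_4 = -1515/28.
On [2, 3], S(x) = -6 - 123/14·(x - 2) + 93/8·(x - 2)² - 47/56·(x - 2)³.
With (x - 2) = 1/3: S(7/3) = -5797/756.

-7.6680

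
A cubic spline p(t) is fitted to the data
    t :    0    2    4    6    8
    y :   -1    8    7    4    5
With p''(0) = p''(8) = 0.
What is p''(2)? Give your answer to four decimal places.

Put M_i = p'' at the i-th knot. Here h = (2, 2, 2, 2) and Δ = (9/2, -1/2, -3/2, 1/2), so the interior equations h_(i-1)·M_(i-1) + 2(h_(i-1)+h_i)·M_i + h_i·M_(i+1) = 6(Δ_i − Δ_(i-1)) read
  2·M_0 + 8·M_1 + 2·M_2 = 6(Δ_1 - Δ_0) = -30
  2·M_1 + 8·M_2 + 2·M_3 = 6(Δ_2 - Δ_1) = -6
  2·M_2 + 8·M_3 + 2·M_4 = 6(Δ_3 - Δ_2) = 12
Natural end conditions: M_0 = M_4 = 0.
Hence M_0 = 0, M_1 = -207/56, M_2 = -3/14, M_3 = 87/56, M_4 = 0.

-3.6964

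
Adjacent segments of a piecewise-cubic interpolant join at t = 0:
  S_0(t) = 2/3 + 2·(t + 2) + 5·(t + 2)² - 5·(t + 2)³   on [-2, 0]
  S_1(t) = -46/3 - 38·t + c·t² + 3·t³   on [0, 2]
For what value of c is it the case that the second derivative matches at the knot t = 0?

S_0''(t) = 10 - 30·(t + 2), so S_0''(0) = -50. On the right, S_1''(0) = 2c, so c = -25.

-25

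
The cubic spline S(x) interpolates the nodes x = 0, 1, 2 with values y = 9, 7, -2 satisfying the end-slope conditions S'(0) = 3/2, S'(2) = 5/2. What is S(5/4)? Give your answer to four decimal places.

Write M_i for S''(x_i). With h_i = 1, 1 and divided differences Δ_i = -2, -9, the continuity of S' gives the tridiagonal system
  1·M_0 + 4·M_1 + 1·M_2 = 6(Δ_1 - Δ_0) = -42
Clamped end conditions give two more equations: 2h_0·M_0 + h_0·M_1 = 6(Δ_0 - S'(0)) = -21 and h_1·M_1 + 2h_1·M_2 = 6(S'(2) - Δ_1) = 69.
Solving the tridiagonal system: M_0 = 1/2, M_1 = -22, M_2 = 91/2.
On [1, 2], S(x) = 7 - 37/4·(x - 1) - 11·(x - 1)² + 45/4·(x - 1)³.
With (x - 1) = 1/4: S(5/4) = 1069/256.

4.1758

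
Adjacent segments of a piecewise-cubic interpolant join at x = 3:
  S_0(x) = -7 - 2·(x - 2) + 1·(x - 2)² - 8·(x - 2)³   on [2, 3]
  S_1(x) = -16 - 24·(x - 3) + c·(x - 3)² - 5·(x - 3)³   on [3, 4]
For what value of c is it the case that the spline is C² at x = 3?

S_0''(x) = 2 - 48·(x - 2), so S_0''(3) = -46. On the right, S_1''(3) = 2c, so c = -23.

-23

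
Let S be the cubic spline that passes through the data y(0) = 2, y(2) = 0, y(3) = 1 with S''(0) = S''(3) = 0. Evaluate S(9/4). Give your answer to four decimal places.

0.1406

Let M_i = S''(x_i). Step sizes h_i = 2, 1; slopes of the chords Δ_i = (y_(i+1) - y_i)/h_i = -1, 1.
  2·M_0 + 6·M_1 + 1·M_2 = 6(Δ_1 - Δ_0) = 12
Natural end conditions: M_0 = M_2 = 0.
Forward elimination and back-substitution give M_0 = 0, M_1 = 2, M_2 = 0.
On [2, 3], S(x) = 0 + 1/3·(x - 2) + 1·(x - 2)² - 1/3·(x - 2)³.
With (x - 2) = 1/4: S(9/4) = 9/64.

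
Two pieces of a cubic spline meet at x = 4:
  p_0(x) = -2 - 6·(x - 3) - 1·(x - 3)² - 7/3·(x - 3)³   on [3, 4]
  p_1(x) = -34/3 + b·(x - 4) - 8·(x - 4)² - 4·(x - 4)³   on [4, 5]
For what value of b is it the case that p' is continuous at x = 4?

-15

p_0'(x) = -6 - 2·(x - 3) - 7·(x - 3)², so p_0'(4) = -15. On the right, p_1'(4) = b, so b = -15.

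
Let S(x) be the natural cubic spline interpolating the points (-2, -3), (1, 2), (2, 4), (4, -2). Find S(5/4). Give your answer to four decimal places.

Put M_i = S'' at the i-th knot. Here h = (3, 1, 2) and Δ = (5/3, 2, -3), so the interior equations h_(i-1)·M_(i-1) + 2(h_(i-1)+h_i)·M_i + h_i·M_(i+1) = 6(Δ_i − Δ_(i-1)) read
  3·M_0 + 8·M_1 + 1·M_2 = 6(Δ_1 - Δ_0) = 2
  1·M_1 + 6·M_2 + 2·M_3 = 6(Δ_2 - Δ_1) = -30
Natural end conditions: M_0 = M_3 = 0.
Hence M_0 = 0, M_1 = 42/47, M_2 = -242/47, M_3 = 0.
On [1, 2], S(x) = 2 + 361/141·(x - 1) + 21/47·(x - 1)² - 142/141·(x - 1)³.
With (x - 1) = 1/4: S(5/4) = 3989/1504.

2.6523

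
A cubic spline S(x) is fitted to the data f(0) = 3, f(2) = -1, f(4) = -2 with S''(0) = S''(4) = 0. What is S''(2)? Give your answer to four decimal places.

1.1250

With M_i denoting the second derivative at x_i, h_i = 2, 2, and Δ_i = (y_(i+1) − y_i)/h_i = -2, -1/2:
  2·M_0 + 8·M_1 + 2·M_2 = 6(Δ_1 - Δ_0) = 9
Natural end conditions: M_0 = M_2 = 0.
Forward elimination and back-substitution give M_0 = 0, M_1 = 9/8, M_2 = 0.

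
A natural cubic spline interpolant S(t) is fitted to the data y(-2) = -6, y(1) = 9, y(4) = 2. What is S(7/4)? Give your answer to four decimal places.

9.0547

With M_i denoting the second derivative at x_i, h_i = 3, 3, and Δ_i = (y_(i+1) − y_i)/h_i = 5, -7/3:
  3·M_0 + 12·M_1 + 3·M_2 = 6(Δ_1 - Δ_0) = -44
Natural end conditions: M_0 = M_2 = 0.
Hence M_0 = 0, M_1 = -11/3, M_2 = 0.
On [1, 4], S(t) = 9 + 4/3·(t - 1) - 11/6·(t - 1)² + 11/54·(t - 1)³.
With (t - 1) = 3/4: S(7/4) = 1159/128.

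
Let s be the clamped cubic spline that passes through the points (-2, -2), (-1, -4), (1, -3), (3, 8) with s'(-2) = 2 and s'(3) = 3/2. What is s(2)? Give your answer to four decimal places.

3.3587

Let M_i = s''(x_i). Step sizes h_i = 1, 2, 2; slopes of the chords Δ_i = (y_(i+1) - y_i)/h_i = -2, 1/2, 11/2.
  1·M_0 + 6·M_1 + 2·M_2 = 6(Δ_1 - Δ_0) = 15
  2·M_1 + 8·M_2 + 2·M_3 = 6(Δ_2 - Δ_1) = 30
Clamped end conditions give two more equations: 2h_0·M_0 + h_0·M_1 = 6(Δ_0 - s'(-2)) = -24 and h_2·M_2 + 2h_2·M_3 = 6(s'(3) - Δ_2) = -24.
Hence M_0 = -311/23, M_1 = 70/23, M_2 = 118/23, M_3 = -197/23.
On [1, 3], s(x) = -3 + 227/46·(x - 1) + 59/23·(x - 1)² - 105/92·(x - 1)³.
With (x - 1) = 1: s(2) = 309/92.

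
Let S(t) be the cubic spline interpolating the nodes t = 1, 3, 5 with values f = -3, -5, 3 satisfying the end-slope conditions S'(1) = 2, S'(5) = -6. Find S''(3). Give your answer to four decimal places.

11.5000

Let m_i = S''(x_i). Step sizes h_i = 2, 2; slopes of the chords Δ_i = (y_(i+1) - y_i)/h_i = -1, 4.
  2·m_0 + 8·m_1 + 2·m_2 = 6(Δ_1 - Δ_0) = 30
Clamped end conditions give two more equations: 2h_0·m_0 + h_0·m_1 = 6(Δ_0 - S'(1)) = -18 and h_1·m_1 + 2h_1·m_2 = 6(S'(5) - Δ_1) = -60.
Hence m_0 = -41/4, m_1 = 23/2, m_2 = -83/4.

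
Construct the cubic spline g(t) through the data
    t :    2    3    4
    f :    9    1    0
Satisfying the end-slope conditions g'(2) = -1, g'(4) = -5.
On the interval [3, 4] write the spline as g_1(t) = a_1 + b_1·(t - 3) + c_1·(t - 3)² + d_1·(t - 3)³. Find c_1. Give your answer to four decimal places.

12.5000

Let m_i = g''(x_i). Step sizes h_i = 1, 1; slopes of the chords Δ_i = (y_(i+1) - y_i)/h_i = -8, -1.
  1·m_0 + 4·m_1 + 1·m_2 = 6(Δ_1 - Δ_0) = 42
Clamped end conditions give two more equations: 2h_0·m_0 + h_0·m_1 = 6(Δ_0 - g'(2)) = -42 and h_1·m_1 + 2h_1·m_2 = 6(g'(4) - Δ_1) = -24.
Solving the tridiagonal system: m_0 = -67/2, m_1 = 25, m_2 = -49/2.
On [3, 4], with g_1(t) = a_1 + b_1·(t - 3) + c_1·(t - 3)² + d_1·(t - 3)³: c_1 = m_1/2 = 25/2, d_1 = (m_2 - m_1)/(6h_1) = -33/4, b_1 = Δ_1 - h_1(2m_1 + m_2)/6 = -21/4.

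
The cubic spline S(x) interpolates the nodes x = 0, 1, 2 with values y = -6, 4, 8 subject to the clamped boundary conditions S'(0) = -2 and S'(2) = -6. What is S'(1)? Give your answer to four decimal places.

12.5000

Write M_i for S''(x_i). With h_i = 1, 1 and divided differences Δ_i = 10, 4, the continuity of S' gives the tridiagonal system
  1·M_0 + 4·M_1 + 1·M_2 = 6(Δ_1 - Δ_0) = -36
Clamped end conditions give two more equations: 2h_0·M_0 + h_0·M_1 = 6(Δ_0 - S'(0)) = 72 and h_1·M_1 + 2h_1·M_2 = 6(S'(2) - Δ_1) = -60.
Solving the tridiagonal system: M_0 = 43, M_1 = -14, M_2 = -23.
On [1, 2], S'(x) = b_1 + 2c_1·(x - 1) + 3d_1·(x - 1)² with b_1 = Δ_1 - h_1(2M_1 + M_2)/6 = 25/2, c_1 = M_1/2 = -7, d_1 = (M_2 - M_1)/(6h_1) = -3/2. So S'(1) = 25/2.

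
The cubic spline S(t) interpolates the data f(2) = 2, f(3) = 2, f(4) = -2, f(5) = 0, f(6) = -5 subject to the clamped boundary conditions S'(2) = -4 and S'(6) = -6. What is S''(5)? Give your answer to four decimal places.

-15.9286

Put M_i = S'' at the i-th knot. Here h = (1, 1, 1, 1) and Δ = (0, -4, 2, -5), so the interior equations h_(i-1)·M_(i-1) + 2(h_(i-1)+h_i)·M_i + h_i·M_(i+1) = 6(Δ_i − Δ_(i-1)) read
  1·M_0 + 4·M_1 + 1·M_2 = 6(Δ_1 - Δ_0) = -24
  1·M_1 + 4·M_2 + 1·M_3 = 6(Δ_2 - Δ_1) = 36
  1·M_2 + 4·M_3 + 1·M_4 = 6(Δ_3 - Δ_2) = -42
Clamped end conditions give two more equations: 2h_0·M_0 + h_0·M_1 = 6(Δ_0 - S'(2)) = 24 and h_3·M_3 + 2h_3·M_4 = 6(S'(6) - Δ_3) = -6.
Hence M_0 = 547/28, M_1 = -211/14, M_2 = 67/4, M_3 = -223/14, M_4 = 139/28.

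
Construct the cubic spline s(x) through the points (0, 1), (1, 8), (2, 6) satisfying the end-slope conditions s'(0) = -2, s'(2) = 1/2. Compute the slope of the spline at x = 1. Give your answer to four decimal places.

Let m_i = s''(x_i). Step sizes h_i = 1, 1; slopes of the chords Δ_i = (y_(i+1) - y_i)/h_i = 7, -2.
  1·m_0 + 4·m_1 + 1·m_2 = 6(Δ_1 - Δ_0) = -54
Clamped end conditions give two more equations: 2h_0·m_0 + h_0·m_1 = 6(Δ_0 - s'(0)) = 54 and h_1·m_1 + 2h_1·m_2 = 6(s'(2) - Δ_1) = 15.
Hence m_0 = 167/4, m_1 = -59/2, m_2 = 89/4.
On [1, 2], s'(x) = b_1 + 2c_1·(x - 1) + 3d_1·(x - 1)² with b_1 = Δ_1 - h_1(2m_1 + m_2)/6 = 33/8, c_1 = m_1/2 = -59/4, d_1 = (m_2 - m_1)/(6h_1) = 69/8. So s'(1) = 33/8.

4.1250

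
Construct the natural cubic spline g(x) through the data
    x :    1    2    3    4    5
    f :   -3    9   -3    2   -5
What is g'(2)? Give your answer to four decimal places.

Let m_i = g''(x_i). Step sizes h_i = 1, 1, 1, 1; slopes of the chords Δ_i = (y_(i+1) - y_i)/h_i = 12, -12, 5, -7.
  1·m_0 + 4·m_1 + 1·m_2 = 6(Δ_1 - Δ_0) = -144
  1·m_1 + 4·m_2 + 1·m_3 = 6(Δ_2 - Δ_1) = 102
  1·m_2 + 4·m_3 + 1·m_4 = 6(Δ_3 - Δ_2) = -72
Natural end conditions: m_0 = m_4 = 0.
Solving the tridiagonal system: m_0 = 0, m_1 = -330/7, m_2 = 312/7, m_3 = -204/7, m_4 = 0.
On [2, 3], g'(x) = b_1 + 2c_1·(x - 2) + 3d_1·(x - 2)² with b_1 = Δ_1 - h_1(2m_1 + m_2)/6 = -26/7, c_1 = m_1/2 = -165/7, d_1 = (m_2 - m_1)/(6h_1) = 107/7. So g'(2) = -26/7.

-3.7143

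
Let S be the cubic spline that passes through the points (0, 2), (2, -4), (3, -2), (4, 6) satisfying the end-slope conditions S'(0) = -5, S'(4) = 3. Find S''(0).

2

With m_i denoting the second derivative at x_i, h_i = 2, 1, 1, and Δ_i = (y_(i+1) − y_i)/h_i = -3, 2, 8:
  2·m_0 + 6·m_1 + 1·m_2 = 6(Δ_1 - Δ_0) = 30
  1·m_1 + 4·m_2 + 1·m_3 = 6(Δ_2 - Δ_1) = 36
Clamped end conditions give two more equations: 2h_0·m_0 + h_0·m_1 = 6(Δ_0 - S'(0)) = 12 and h_2·m_2 + 2h_2·m_3 = 6(S'(4) - Δ_2) = -30.
Forward elimination and back-substitution give m_0 = 2, m_1 = 2, m_2 = 14, m_3 = -22.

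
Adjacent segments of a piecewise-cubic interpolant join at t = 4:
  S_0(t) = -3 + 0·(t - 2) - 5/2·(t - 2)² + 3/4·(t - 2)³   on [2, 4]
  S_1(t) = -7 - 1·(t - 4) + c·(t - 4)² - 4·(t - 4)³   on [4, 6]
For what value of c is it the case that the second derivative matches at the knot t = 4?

2

S_0''(t) = -5 + 9/2·(t - 2), so S_0''(4) = 4. On the right, S_1''(4) = 2c, so c = 2.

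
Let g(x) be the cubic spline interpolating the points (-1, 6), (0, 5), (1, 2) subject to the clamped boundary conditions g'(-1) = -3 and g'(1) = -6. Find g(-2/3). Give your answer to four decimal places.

Put m_i = g'' at the i-th knot. Here h = (1, 1) and Δ = (-1, -3), so the interior equations h_(i-1)·m_(i-1) + 2(h_(i-1)+h_i)·m_i + h_i·m_(i+1) = 6(Δ_i − Δ_(i-1)) read
  1·m_0 + 4·m_1 + 1·m_2 = 6(Δ_1 - Δ_0) = -12
Clamped end conditions give two more equations: 2h_0·m_0 + h_0·m_1 = 6(Δ_0 - g'(-1)) = 12 and h_1·m_1 + 2h_1·m_2 = 6(g'(1) - Δ_1) = -18.
Solving: m_0 = 15/2, m_1 = -3, m_2 = -15/2.
On [-1, 0], g(x) = 6 - 3·(x + 1) + 15/4·(x + 1)² - 7/4·(x + 1)³.
With (x + 1) = 1/3: g(-2/3) = 289/54.

5.3519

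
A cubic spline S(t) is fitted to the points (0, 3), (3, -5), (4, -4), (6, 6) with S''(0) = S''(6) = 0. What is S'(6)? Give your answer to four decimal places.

Let M_i = S''(x_i). Step sizes h_i = 3, 1, 2; slopes of the chords Δ_i = (y_(i+1) - y_i)/h_i = -8/3, 1, 5.
  3·M_0 + 8·M_1 + 1·M_2 = 6(Δ_1 - Δ_0) = 22
  1·M_1 + 6·M_2 + 2·M_3 = 6(Δ_2 - Δ_1) = 24
Natural end conditions: M_0 = M_3 = 0.
Solving: M_0 = 0, M_1 = 108/47, M_2 = 170/47, M_3 = 0.
On [4, 6], S'(t) = b_2 + 2c_2·(t - 4) + 3d_2·(t - 4)² with b_2 = Δ_2 - h_2(2M_2 + M_3)/6 = 365/141, c_2 = M_2/2 = 85/47, d_2 = (M_3 - M_2)/(6h_2) = -85/282. So S'(6) = 875/141.

6.2057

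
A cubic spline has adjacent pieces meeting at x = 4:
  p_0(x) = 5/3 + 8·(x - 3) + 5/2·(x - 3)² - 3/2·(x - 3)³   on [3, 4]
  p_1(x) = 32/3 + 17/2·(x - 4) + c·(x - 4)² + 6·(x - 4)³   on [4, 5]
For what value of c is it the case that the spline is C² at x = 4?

-2

p_0''(x) = 5 - 9·(x - 3), so p_0''(4) = -4. On the right, p_1''(4) = 2c, so c = -2.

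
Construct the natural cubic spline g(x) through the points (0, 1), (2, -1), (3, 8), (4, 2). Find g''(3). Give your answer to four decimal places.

-26.0870

Let σ_i = g''(x_i). Step sizes h_i = 2, 1, 1; slopes of the chords Δ_i = (y_(i+1) - y_i)/h_i = -1, 9, -6.
  2·σ_0 + 6·σ_1 + 1·σ_2 = 6(Δ_1 - Δ_0) = 60
  1·σ_1 + 4·σ_2 + 1·σ_3 = 6(Δ_2 - Δ_1) = -90
Natural end conditions: σ_0 = σ_3 = 0.
Forward elimination and back-substitution give σ_0 = 0, σ_1 = 330/23, σ_2 = -600/23, σ_3 = 0.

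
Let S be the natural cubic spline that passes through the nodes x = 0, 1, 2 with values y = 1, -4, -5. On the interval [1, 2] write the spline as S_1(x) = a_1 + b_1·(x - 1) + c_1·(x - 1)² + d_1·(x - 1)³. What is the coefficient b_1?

Put σ_i = S'' at the i-th knot. Here h = (1, 1) and Δ = (-5, -1), so the interior equations h_(i-1)·σ_(i-1) + 2(h_(i-1)+h_i)·σ_i + h_i·σ_(i+1) = 6(Δ_i − Δ_(i-1)) read
  1·σ_0 + 4·σ_1 + 1·σ_2 = 6(Δ_1 - Δ_0) = 24
Natural end conditions: σ_0 = σ_2 = 0.
Solving the tridiagonal system: σ_0 = 0, σ_1 = 6, σ_2 = 0.
On [1, 2], with S_1(x) = a_1 + b_1·(x - 1) + c_1·(x - 1)² + d_1·(x - 1)³: c_1 = σ_1/2 = 3, d_1 = (σ_2 - σ_1)/(6h_1) = -1, b_1 = Δ_1 - h_1(2σ_1 + σ_2)/6 = -3.

-3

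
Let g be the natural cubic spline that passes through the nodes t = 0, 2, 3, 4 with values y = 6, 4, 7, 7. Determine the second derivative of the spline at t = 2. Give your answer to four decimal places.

4.9565

With σ_i denoting the second derivative at x_i, h_i = 2, 1, 1, and Δ_i = (y_(i+1) − y_i)/h_i = -1, 3, 0:
  2·σ_0 + 6·σ_1 + 1·σ_2 = 6(Δ_1 - Δ_0) = 24
  1·σ_1 + 4·σ_2 + 1·σ_3 = 6(Δ_2 - Δ_1) = -18
Natural end conditions: σ_0 = σ_3 = 0.
Solving the tridiagonal system: σ_0 = 0, σ_1 = 114/23, σ_2 = -132/23, σ_3 = 0.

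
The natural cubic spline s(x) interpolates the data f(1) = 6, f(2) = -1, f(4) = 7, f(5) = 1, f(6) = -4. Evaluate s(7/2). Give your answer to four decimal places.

6.0190

Let σ_i = s''(x_i). Step sizes h_i = 1, 2, 1, 1; slopes of the chords Δ_i = (y_(i+1) - y_i)/h_i = -7, 4, -6, -5.
  1·σ_0 + 6·σ_1 + 2·σ_2 = 6(Δ_1 - Δ_0) = 66
  2·σ_1 + 6·σ_2 + 1·σ_3 = 6(Δ_2 - Δ_1) = -60
  1·σ_2 + 4·σ_3 + 1·σ_4 = 6(Δ_3 - Δ_2) = 6
Natural end conditions: σ_0 = σ_4 = 0.
Solving the tridiagonal system: σ_0 = 0, σ_1 = 1005/61, σ_2 = -1002/61, σ_3 = 342/61, σ_4 = 0.
On [2, 4], s(x) = -1 - 92/61·(x - 2) + 1005/122·(x - 2)² - 669/244·(x - 2)³.
With (x - 2) = 3/2: s(7/2) = 11749/1952.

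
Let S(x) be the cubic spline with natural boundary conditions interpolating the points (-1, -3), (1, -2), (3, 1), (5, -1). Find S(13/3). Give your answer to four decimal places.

0.1012

With M_i denoting the second derivative at x_i, h_i = 2, 2, 2, and Δ_i = (y_(i+1) − y_i)/h_i = 1/2, 3/2, -1:
  2·M_0 + 8·M_1 + 2·M_2 = 6(Δ_1 - Δ_0) = 6
  2·M_1 + 8·M_2 + 2·M_3 = 6(Δ_2 - Δ_1) = -15
Natural end conditions: M_0 = M_3 = 0.
Hence M_0 = 0, M_1 = 13/10, M_2 = -11/5, M_3 = 0.
On [3, 5], S(x) = 1 + 7/15·(x - 3) - 11/10·(x - 3)² + 11/60·(x - 3)³.
With (x - 3) = 4/3: S(13/3) = 41/405.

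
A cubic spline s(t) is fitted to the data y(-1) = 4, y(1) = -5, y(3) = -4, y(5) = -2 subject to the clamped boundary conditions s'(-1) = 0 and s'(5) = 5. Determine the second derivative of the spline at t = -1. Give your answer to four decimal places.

With σ_i denoting the second derivative at x_i, h_i = 2, 2, 2, and Δ_i = (y_(i+1) − y_i)/h_i = -9/2, 1/2, 1:
  2·σ_0 + 8·σ_1 + 2·σ_2 = 6(Δ_1 - Δ_0) = 30
  2·σ_1 + 8·σ_2 + 2·σ_3 = 6(Δ_2 - Δ_1) = 3
Clamped end conditions give two more equations: 2h_0·σ_0 + h_0·σ_1 = 6(Δ_0 - s'(-1)) = -27 and h_2·σ_2 + 2h_2·σ_3 = 6(s'(5) - Δ_2) = 24.
Hence σ_0 = -31/3, σ_1 = 43/6, σ_2 = -10/3, σ_3 = 23/3.

-10.3333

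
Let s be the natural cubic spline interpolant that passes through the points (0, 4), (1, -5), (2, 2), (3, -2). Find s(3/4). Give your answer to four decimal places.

-4.3906

With σ_i denoting the second derivative at x_i, h_i = 1, 1, 1, and Δ_i = (y_(i+1) − y_i)/h_i = -9, 7, -4:
  1·σ_0 + 4·σ_1 + 1·σ_2 = 6(Δ_1 - Δ_0) = 96
  1·σ_1 + 4·σ_2 + 1·σ_3 = 6(Δ_2 - Δ_1) = -66
Natural end conditions: σ_0 = σ_3 = 0.
Hence σ_0 = 0, σ_1 = 30, σ_2 = -24, σ_3 = 0.
On [0, 1], s(t) = 4 - 14·t + 0·t² + 5·t³.
With t = 3/4: s(3/4) = -281/64.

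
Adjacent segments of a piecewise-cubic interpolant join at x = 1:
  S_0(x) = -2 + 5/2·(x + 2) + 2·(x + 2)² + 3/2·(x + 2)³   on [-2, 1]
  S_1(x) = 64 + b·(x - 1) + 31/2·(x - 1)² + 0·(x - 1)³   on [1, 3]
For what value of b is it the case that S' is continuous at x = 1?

S_0'(x) = 5/2 + 4·(x + 2) + 9/2·(x + 2)², so S_0'(1) = 55. On the right, S_1'(1) = b, so b = 55.

55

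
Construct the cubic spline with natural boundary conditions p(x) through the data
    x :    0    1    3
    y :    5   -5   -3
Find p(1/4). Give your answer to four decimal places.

Let M_i = p''(x_i). Step sizes h_i = 1, 2; slopes of the chords Δ_i = (y_(i+1) - y_i)/h_i = -10, 1.
  1·M_0 + 6·M_1 + 2·M_2 = 6(Δ_1 - Δ_0) = 66
Natural end conditions: M_0 = M_2 = 0.
Solving the tridiagonal system: M_0 = 0, M_1 = 11, M_2 = 0.
On [0, 1], p(x) = 5 - 71/6·x + 0·x² + 11/6·x³.
With x = 1/4: p(1/4) = 265/128.

2.0703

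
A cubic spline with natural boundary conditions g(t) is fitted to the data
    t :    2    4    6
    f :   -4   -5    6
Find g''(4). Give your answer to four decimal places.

Let M_i = g''(x_i). Step sizes h_i = 2, 2; slopes of the chords Δ_i = (y_(i+1) - y_i)/h_i = -1/2, 11/2.
  2·M_0 + 8·M_1 + 2·M_2 = 6(Δ_1 - Δ_0) = 36
Natural end conditions: M_0 = M_2 = 0.
Hence M_0 = 0, M_1 = 9/2, M_2 = 0.

4.5000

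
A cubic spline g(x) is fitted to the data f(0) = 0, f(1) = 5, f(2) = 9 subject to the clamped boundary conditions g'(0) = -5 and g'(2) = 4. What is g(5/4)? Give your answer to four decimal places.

Write M_i for g''(x_i). With h_i = 1, 1 and divided differences Δ_i = 5, 4, the continuity of g' gives the tridiagonal system
  1·M_0 + 4·M_1 + 1·M_2 = 6(Δ_1 - Δ_0) = -6
Clamped end conditions give two more equations: 2h_0·M_0 + h_0·M_1 = 6(Δ_0 - g'(0)) = 60 and h_1·M_1 + 2h_1·M_2 = 6(g'(2) - Δ_1) = 0.
Forward elimination and back-substitution give M_0 = 36, M_1 = -12, M_2 = 6.
On [1, 2], g(x) = 5 + 7·(x - 1) - 6·(x - 1)² + 3·(x - 1)³.
With (x - 1) = 1/4: g(5/4) = 411/64.

6.4219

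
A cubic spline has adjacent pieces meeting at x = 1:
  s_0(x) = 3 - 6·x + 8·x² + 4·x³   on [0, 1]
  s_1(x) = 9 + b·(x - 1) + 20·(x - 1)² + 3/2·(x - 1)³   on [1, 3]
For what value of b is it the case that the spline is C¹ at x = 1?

22

s_0'(x) = -6 + 16·x + 12·x², so s_0'(1) = 22. On the right, s_1'(1) = b, so b = 22.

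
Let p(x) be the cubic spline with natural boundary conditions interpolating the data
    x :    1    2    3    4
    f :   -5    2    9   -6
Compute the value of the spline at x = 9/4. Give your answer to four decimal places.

4.6438

Write M_i for p''(x_i). With h_i = 1, 1, 1 and divided differences Δ_i = 7, 7, -15, the continuity of p' gives the tridiagonal system
  1·M_0 + 4·M_1 + 1·M_2 = 6(Δ_1 - Δ_0) = 0
  1·M_1 + 4·M_2 + 1·M_3 = 6(Δ_2 - Δ_1) = -132
Natural end conditions: M_0 = M_3 = 0.
Solving the tridiagonal system: M_0 = 0, M_1 = 44/5, M_2 = -176/5, M_3 = 0.
On [2, 3], p(x) = 2 + 149/15·(x - 2) + 22/5·(x - 2)² - 22/3·(x - 2)³.
With (x - 2) = 1/4: p(9/4) = 743/160.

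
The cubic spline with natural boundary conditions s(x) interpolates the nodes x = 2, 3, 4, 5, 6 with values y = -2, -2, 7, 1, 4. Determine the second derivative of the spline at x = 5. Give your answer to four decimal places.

Put M_i = s'' at the i-th knot. Here h = (1, 1, 1, 1) and Δ = (0, 9, -6, 3), so the interior equations h_(i-1)·M_(i-1) + 2(h_(i-1)+h_i)·M_i + h_i·M_(i+1) = 6(Δ_i − Δ_(i-1)) read
  1·M_0 + 4·M_1 + 1·M_2 = 6(Δ_1 - Δ_0) = 54
  1·M_1 + 4·M_2 + 1·M_3 = 6(Δ_2 - Δ_1) = -90
  1·M_2 + 4·M_3 + 1·M_4 = 6(Δ_3 - Δ_2) = 54
Natural end conditions: M_0 = M_4 = 0.
Hence M_0 = 0, M_1 = 153/7, M_2 = -234/7, M_3 = 153/7, M_4 = 0.

21.8571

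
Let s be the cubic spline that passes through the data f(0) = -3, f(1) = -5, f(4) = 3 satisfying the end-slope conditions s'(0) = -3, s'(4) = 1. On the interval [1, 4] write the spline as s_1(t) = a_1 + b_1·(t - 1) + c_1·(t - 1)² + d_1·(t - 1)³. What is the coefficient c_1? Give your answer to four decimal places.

2.5000

With M_i denoting the second derivative at x_i, h_i = 1, 3, and Δ_i = (y_(i+1) − y_i)/h_i = -2, 8/3:
  1·M_0 + 8·M_1 + 3·M_2 = 6(Δ_1 - Δ_0) = 28
Clamped end conditions give two more equations: 2h_0·M_0 + h_0·M_1 = 6(Δ_0 - s'(0)) = 6 and h_1·M_1 + 2h_1·M_2 = 6(s'(4) - Δ_1) = -10.
Solving the tridiagonal system: M_0 = 1/2, M_1 = 5, M_2 = -25/6.
On [1, 4], with s_1(t) = a_1 + b_1·(t - 1) + c_1·(t - 1)² + d_1·(t - 1)³: c_1 = M_1/2 = 5/2, d_1 = (M_2 - M_1)/(6h_1) = -55/108, b_1 = Δ_1 - h_1(2M_1 + M_2)/6 = -1/4.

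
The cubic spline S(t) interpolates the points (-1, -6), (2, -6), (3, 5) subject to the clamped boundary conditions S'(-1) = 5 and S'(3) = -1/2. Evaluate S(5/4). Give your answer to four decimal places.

Put σ_i = S'' at the i-th knot. Here h = (3, 1) and Δ = (0, 11), so the interior equations h_(i-1)·σ_(i-1) + 2(h_(i-1)+h_i)·σ_i + h_i·σ_(i+1) = 6(Δ_i − Δ_(i-1)) read
  3·σ_0 + 8·σ_1 + 1·σ_2 = 6(Δ_1 - Δ_0) = 66
Clamped end conditions give two more equations: 2h_0·σ_0 + h_0·σ_1 = 6(Δ_0 - S'(-1)) = -30 and h_1·σ_1 + 2h_1·σ_2 = 6(S'(3) - Δ_1) = -69.
Solving the tridiagonal system: σ_0 = -117/8, σ_1 = 77/4, σ_2 = -353/8.
On [-1, 2], S(t) = -6 + 5·(t + 1) - 117/16·(t + 1)² + 271/144·(t + 1)³.
With (t + 1) = 9/4: S(5/4) = -10581/1024.

-10.3330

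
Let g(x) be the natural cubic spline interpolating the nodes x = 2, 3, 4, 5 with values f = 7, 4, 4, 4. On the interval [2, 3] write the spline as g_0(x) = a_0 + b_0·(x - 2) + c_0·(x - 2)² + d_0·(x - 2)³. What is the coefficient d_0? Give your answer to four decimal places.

0.8000

With m_i denoting the second derivative at x_i, h_i = 1, 1, 1, and Δ_i = (y_(i+1) − y_i)/h_i = -3, 0, 0:
  1·m_0 + 4·m_1 + 1·m_2 = 6(Δ_1 - Δ_0) = 18
  1·m_1 + 4·m_2 + 1·m_3 = 6(Δ_2 - Δ_1) = 0
Natural end conditions: m_0 = m_3 = 0.
Solving: m_0 = 0, m_1 = 24/5, m_2 = -6/5, m_3 = 0.
On [2, 3], with g_0(x) = a_0 + b_0·(x - 2) + c_0·(x - 2)² + d_0·(x - 2)³: c_0 = m_0/2 = 0, d_0 = (m_1 - m_0)/(6h_0) = 4/5, b_0 = Δ_0 - h_0(2m_0 + m_1)/6 = -19/5.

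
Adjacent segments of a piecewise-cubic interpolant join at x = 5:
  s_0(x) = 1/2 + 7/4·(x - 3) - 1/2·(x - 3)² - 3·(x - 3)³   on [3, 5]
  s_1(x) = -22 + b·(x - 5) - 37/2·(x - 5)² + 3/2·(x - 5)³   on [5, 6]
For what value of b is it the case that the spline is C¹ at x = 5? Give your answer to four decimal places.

-36.2500

s_0'(x) = 7/4 - 1·(x - 3) - 9·(x - 3)², so s_0'(5) = -145/4. On the right, s_1'(5) = b, so b = -145/4.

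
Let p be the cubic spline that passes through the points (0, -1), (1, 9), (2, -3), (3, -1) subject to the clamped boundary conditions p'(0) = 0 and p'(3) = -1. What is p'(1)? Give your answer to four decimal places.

0.3333

With M_i denoting the second derivative at x_i, h_i = 1, 1, 1, and Δ_i = (y_(i+1) − y_i)/h_i = 10, -12, 2:
  1·M_0 + 4·M_1 + 1·M_2 = 6(Δ_1 - Δ_0) = -132
  1·M_1 + 4·M_2 + 1·M_3 = 6(Δ_2 - Δ_1) = 84
Clamped end conditions give two more equations: 2h_0·M_0 + h_0·M_1 = 6(Δ_0 - p'(0)) = 60 and h_2·M_2 + 2h_2·M_3 = 6(p'(3) - Δ_2) = -18.
Solving: M_0 = 178/3, M_1 = -176/3, M_2 = 130/3, M_3 = -92/3.
On [1, 2], p'(t) = b_1 + 2c_1·(t - 1) + 3d_1·(t - 1)² with b_1 = Δ_1 - h_1(2M_1 + M_2)/6 = 1/3, c_1 = M_1/2 = -88/3, d_1 = (M_2 - M_1)/(6h_1) = 17. So p'(1) = 1/3.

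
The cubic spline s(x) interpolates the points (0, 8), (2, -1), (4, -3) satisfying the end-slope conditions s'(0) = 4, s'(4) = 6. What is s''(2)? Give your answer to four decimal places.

With M_i denoting the second derivative at x_i, h_i = 2, 2, and Δ_i = (y_(i+1) − y_i)/h_i = -9/2, -1:
  2·M_0 + 8·M_1 + 2·M_2 = 6(Δ_1 - Δ_0) = 21
Clamped end conditions give two more equations: 2h_0·M_0 + h_0·M_1 = 6(Δ_0 - s'(0)) = -51 and h_1·M_1 + 2h_1·M_2 = 6(s'(4) - Δ_1) = 42.
Solving the tridiagonal system: M_0 = -119/8, M_1 = 17/4, M_2 = 67/8.

4.2500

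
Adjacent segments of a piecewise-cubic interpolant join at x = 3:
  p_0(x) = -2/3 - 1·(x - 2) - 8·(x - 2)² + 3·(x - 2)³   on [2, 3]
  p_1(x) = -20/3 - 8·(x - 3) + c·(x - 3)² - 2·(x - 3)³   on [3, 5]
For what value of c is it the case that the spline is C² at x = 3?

p_0''(x) = -16 + 18·(x - 2), so p_0''(3) = 2. On the right, p_1''(3) = 2c, so c = 1.

1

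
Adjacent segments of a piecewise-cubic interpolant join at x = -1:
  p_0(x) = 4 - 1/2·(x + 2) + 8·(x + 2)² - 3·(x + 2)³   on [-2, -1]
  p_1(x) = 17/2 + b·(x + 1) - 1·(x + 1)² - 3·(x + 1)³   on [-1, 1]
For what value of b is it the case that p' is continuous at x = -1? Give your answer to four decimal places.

p_0'(x) = -1/2 + 16·(x + 2) - 9·(x + 2)², so p_0'(-1) = 13/2. On the right, p_1'(-1) = b, so b = 13/2.

6.5000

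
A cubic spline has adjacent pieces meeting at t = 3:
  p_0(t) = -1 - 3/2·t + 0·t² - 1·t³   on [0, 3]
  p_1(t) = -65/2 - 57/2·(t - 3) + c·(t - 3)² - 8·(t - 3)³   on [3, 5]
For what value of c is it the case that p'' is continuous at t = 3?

-9

p_0''(t) = 0 - 6·t, so p_0''(3) = -18. On the right, p_1''(3) = 2c, so c = -9.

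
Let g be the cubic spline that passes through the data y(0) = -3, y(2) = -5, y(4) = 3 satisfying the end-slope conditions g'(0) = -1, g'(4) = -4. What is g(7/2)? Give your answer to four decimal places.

3.2031

Put σ_i = g'' at the i-th knot. Here h = (2, 2) and Δ = (-1, 4), so the interior equations h_(i-1)·σ_(i-1) + 2(h_(i-1)+h_i)·σ_i + h_i·σ_(i+1) = 6(Δ_i − Δ_(i-1)) read
  2·σ_0 + 8·σ_1 + 2·σ_2 = 6(Δ_1 - Δ_0) = 30
Clamped end conditions give two more equations: 2h_0·σ_0 + h_0·σ_1 = 6(Δ_0 - g'(0)) = 0 and h_1·σ_1 + 2h_1·σ_2 = 6(g'(4) - Δ_1) = -48.
Forward elimination and back-substitution give σ_0 = -9/2, σ_1 = 9, σ_2 = -33/2.
On [2, 4], g(x) = -5 + 7/2·(x - 2) + 9/2·(x - 2)² - 17/8·(x - 2)³.
With (x - 2) = 3/2: g(7/2) = 205/64.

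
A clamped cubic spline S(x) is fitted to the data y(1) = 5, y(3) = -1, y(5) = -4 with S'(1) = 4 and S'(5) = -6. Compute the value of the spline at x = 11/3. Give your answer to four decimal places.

Write m_i for S''(x_i). With h_i = 2, 2 and divided differences Δ_i = -3, -3/2, the continuity of S' gives the tridiagonal system
  2·m_0 + 8·m_1 + 2·m_2 = 6(Δ_1 - Δ_0) = 9
Clamped end conditions give two more equations: 2h_0·m_0 + h_0·m_1 = 6(Δ_0 - S'(1)) = -42 and h_1·m_1 + 2h_1·m_2 = 6(S'(5) - Δ_1) = -27.
Forward elimination and back-substitution give m_0 = -113/8, m_1 = 29/4, m_2 = -83/8.
On [3, 5], S(x) = -1 - 23/8·(x - 3) + 29/8·(x - 3)² - 47/32·(x - 3)³.
With (x - 3) = 2/3: S(11/3) = -47/27.

-1.7407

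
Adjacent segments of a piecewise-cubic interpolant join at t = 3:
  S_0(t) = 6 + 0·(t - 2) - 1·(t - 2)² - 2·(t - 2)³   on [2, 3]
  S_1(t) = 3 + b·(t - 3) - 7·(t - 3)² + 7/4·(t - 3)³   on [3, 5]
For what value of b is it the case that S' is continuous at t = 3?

-8

S_0'(t) = 0 - 2·(t - 2) - 6·(t - 2)², so S_0'(3) = -8. On the right, S_1'(3) = b, so b = -8.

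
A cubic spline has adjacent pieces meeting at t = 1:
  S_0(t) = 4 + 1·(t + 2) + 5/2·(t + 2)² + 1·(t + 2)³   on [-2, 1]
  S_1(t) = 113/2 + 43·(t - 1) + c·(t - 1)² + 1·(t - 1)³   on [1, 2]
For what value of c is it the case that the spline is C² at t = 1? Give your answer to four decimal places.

11.5000

S_0''(t) = 5 + 6·(t + 2), so S_0''(1) = 23. On the right, S_1''(1) = 2c, so c = 23/2.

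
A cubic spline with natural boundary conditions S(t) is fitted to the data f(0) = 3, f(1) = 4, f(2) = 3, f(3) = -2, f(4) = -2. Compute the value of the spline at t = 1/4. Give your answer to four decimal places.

Let m_i = S''(x_i). Step sizes h_i = 1, 1, 1, 1; slopes of the chords Δ_i = (y_(i+1) - y_i)/h_i = 1, -1, -5, 0.
  1·m_0 + 4·m_1 + 1·m_2 = 6(Δ_1 - Δ_0) = -12
  1·m_1 + 4·m_2 + 1·m_3 = 6(Δ_2 - Δ_1) = -24
  1·m_2 + 4·m_3 + 1·m_4 = 6(Δ_3 - Δ_2) = 30
Natural end conditions: m_0 = m_4 = 0.
Forward elimination and back-substitution give m_0 = 0, m_1 = -27/28, m_2 = -57/7, m_3 = 267/28, m_4 = 0.
On [0, 1], S(t) = 3 + 65/56·t + 0·t² - 9/56·t³.
With t = 1/4: S(1/4) = 11783/3584.

3.2877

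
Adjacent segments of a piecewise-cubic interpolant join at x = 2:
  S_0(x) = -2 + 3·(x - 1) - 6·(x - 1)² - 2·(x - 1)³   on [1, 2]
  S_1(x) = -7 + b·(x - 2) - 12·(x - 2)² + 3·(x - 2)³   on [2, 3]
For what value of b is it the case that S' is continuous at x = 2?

S_0'(x) = 3 - 12·(x - 1) - 6·(x - 1)², so S_0'(2) = -15. On the right, S_1'(2) = b, so b = -15.

-15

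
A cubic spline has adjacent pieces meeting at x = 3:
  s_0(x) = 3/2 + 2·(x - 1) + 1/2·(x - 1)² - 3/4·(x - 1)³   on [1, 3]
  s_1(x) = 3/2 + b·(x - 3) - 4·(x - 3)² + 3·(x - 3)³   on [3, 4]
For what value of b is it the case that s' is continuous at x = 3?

s_0'(x) = 2 + 1·(x - 1) - 9/4·(x - 1)², so s_0'(3) = -5. On the right, s_1'(3) = b, so b = -5.

-5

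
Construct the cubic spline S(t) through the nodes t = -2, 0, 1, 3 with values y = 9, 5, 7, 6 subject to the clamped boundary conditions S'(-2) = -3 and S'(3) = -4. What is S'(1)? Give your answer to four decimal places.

2.1563

Let M_i = S''(x_i). Step sizes h_i = 2, 1, 2; slopes of the chords Δ_i = (y_(i+1) - y_i)/h_i = -2, 2, -1/2.
  2·M_0 + 6·M_1 + 1·M_2 = 6(Δ_1 - Δ_0) = 24
  1·M_1 + 6·M_2 + 2·M_3 = 6(Δ_2 - Δ_1) = -15
Clamped end conditions give two more equations: 2h_0·M_0 + h_0·M_1 = 6(Δ_0 - S'(-2)) = 6 and h_2·M_2 + 2h_2·M_3 = 6(S'(3) - Δ_2) = -21.
Hence M_0 = -25/32, M_1 = 73/16, M_2 = -29/16, M_3 = -139/32.
On [1, 3], S'(t) = b_2 + 2c_2·(t - 1) + 3d_2·(t - 1)² with b_2 = Δ_2 - h_2(2M_2 + M_3)/6 = 69/32, c_2 = M_2/2 = -29/32, d_2 = (M_3 - M_2)/(6h_2) = -27/128. So S'(1) = 69/32.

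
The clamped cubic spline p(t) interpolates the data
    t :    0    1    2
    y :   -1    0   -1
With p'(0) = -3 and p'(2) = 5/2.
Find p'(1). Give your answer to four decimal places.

0.1250

Put M_i = p'' at the i-th knot. Here h = (1, 1) and Δ = (1, -1), so the interior equations h_(i-1)·M_(i-1) + 2(h_(i-1)+h_i)·M_i + h_i·M_(i+1) = 6(Δ_i − Δ_(i-1)) read
  1·M_0 + 4·M_1 + 1·M_2 = 6(Δ_1 - Δ_0) = -12
Clamped end conditions give two more equations: 2h_0·M_0 + h_0·M_1 = 6(Δ_0 - p'(0)) = 24 and h_1·M_1 + 2h_1·M_2 = 6(p'(2) - Δ_1) = 21.
Hence M_0 = 71/4, M_1 = -23/2, M_2 = 65/4.
On [1, 2], p'(t) = b_1 + 2c_1·(t - 1) + 3d_1·(t - 1)² with b_1 = Δ_1 - h_1(2M_1 + M_2)/6 = 1/8, c_1 = M_1/2 = -23/4, d_1 = (M_2 - M_1)/(6h_1) = 37/8. So p'(1) = 1/8.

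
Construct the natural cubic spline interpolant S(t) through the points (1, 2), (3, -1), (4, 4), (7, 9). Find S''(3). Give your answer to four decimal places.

Put M_i = S'' at the i-th knot. Here h = (2, 1, 3) and Δ = (-3/2, 5, 5/3), so the interior equations h_(i-1)·M_(i-1) + 2(h_(i-1)+h_i)·M_i + h_i·M_(i+1) = 6(Δ_i − Δ_(i-1)) read
  2·M_0 + 6·M_1 + 1·M_2 = 6(Δ_1 - Δ_0) = 39
  1·M_1 + 8·M_2 + 3·M_3 = 6(Δ_2 - Δ_1) = -20
Natural end conditions: M_0 = M_3 = 0.
Solving: M_0 = 0, M_1 = 332/47, M_2 = -159/47, M_3 = 0.

7.0638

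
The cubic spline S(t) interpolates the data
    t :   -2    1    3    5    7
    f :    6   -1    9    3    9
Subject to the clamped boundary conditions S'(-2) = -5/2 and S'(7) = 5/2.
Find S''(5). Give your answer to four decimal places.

8.1884

With σ_i denoting the second derivative at x_i, h_i = 3, 2, 2, 2, and Δ_i = (y_(i+1) − y_i)/h_i = -7/3, 5, -3, 3:
  3·σ_0 + 10·σ_1 + 2·σ_2 = 6(Δ_1 - Δ_0) = 44
  2·σ_1 + 8·σ_2 + 2·σ_3 = 6(Δ_2 - Δ_1) = -48
  2·σ_2 + 8·σ_3 + 2·σ_4 = 6(Δ_3 - Δ_2) = 36
Clamped end conditions give two more equations: 2h_0·σ_0 + h_0·σ_1 = 6(Δ_0 - S'(-2)) = 1 and h_3·σ_3 + 2h_3·σ_4 = 6(S'(7) - Δ_3) = -3.
Solving the tridiagonal system: σ_0 = -491/138, σ_1 = 514/69, σ_2 = -2735/276, σ_3 = 565/69, σ_4 = -1337/276.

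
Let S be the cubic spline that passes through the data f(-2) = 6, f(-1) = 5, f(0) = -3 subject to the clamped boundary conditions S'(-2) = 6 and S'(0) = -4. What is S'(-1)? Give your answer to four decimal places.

-7.2500

Let M_i = S''(x_i). Step sizes h_i = 1, 1; slopes of the chords Δ_i = (y_(i+1) - y_i)/h_i = -1, -8.
  1·M_0 + 4·M_1 + 1·M_2 = 6(Δ_1 - Δ_0) = -42
Clamped end conditions give two more equations: 2h_0·M_0 + h_0·M_1 = 6(Δ_0 - S'(-2)) = -42 and h_1·M_1 + 2h_1·M_2 = 6(S'(0) - Δ_1) = 24.
Hence M_0 = -31/2, M_1 = -11, M_2 = 35/2.
On [-1, 0], S'(x) = b_1 + 2c_1·(x + 1) + 3d_1·(x + 1)² with b_1 = Δ_1 - h_1(2M_1 + M_2)/6 = -29/4, c_1 = M_1/2 = -11/2, d_1 = (M_2 - M_1)/(6h_1) = 19/4. So S'(-1) = -29/4.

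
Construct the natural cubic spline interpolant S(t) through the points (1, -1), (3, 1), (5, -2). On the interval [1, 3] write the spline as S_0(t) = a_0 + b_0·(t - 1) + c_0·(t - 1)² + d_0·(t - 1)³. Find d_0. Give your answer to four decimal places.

Write σ_i for S''(x_i). With h_i = 2, 2 and divided differences Δ_i = 1, -3/2, the continuity of S' gives the tridiagonal system
  2·σ_0 + 8·σ_1 + 2·σ_2 = 6(Δ_1 - Δ_0) = -15
Natural end conditions: σ_0 = σ_2 = 0.
Forward elimination and back-substitution give σ_0 = 0, σ_1 = -15/8, σ_2 = 0.
On [1, 3], with S_0(t) = a_0 + b_0·(t - 1) + c_0·(t - 1)² + d_0·(t - 1)³: c_0 = σ_0/2 = 0, d_0 = (σ_1 - σ_0)/(6h_0) = -5/32, b_0 = Δ_0 - h_0(2σ_0 + σ_1)/6 = 13/8.

-0.1563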